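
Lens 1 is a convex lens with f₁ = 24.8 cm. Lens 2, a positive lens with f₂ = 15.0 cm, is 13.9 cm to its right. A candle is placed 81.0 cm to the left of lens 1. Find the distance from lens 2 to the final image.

Lens 1: 1/d_i1 = 1/f₁ − 1/d_o1 = 1/(24.8) − 1/(81.0) = 0.02798, so d_i1 = 35.74 cm.
The intermediate image is 35.74 cm to the right of lens 1, which lies 21.84 cm to the right of lens 2 — a virtual object — so d_o2 = −21.84 cm.
Lens 2: 1/d_i2 = 1/f₂ − 1/d_o2 = 1/(15.0) − 1/(-21.84) = 0.1125, so d_i2 = 8.89 cm.
The final image is real, 8.89 cm to the right of lens 2 (overall magnification ≈ -0.18).

8.89 cm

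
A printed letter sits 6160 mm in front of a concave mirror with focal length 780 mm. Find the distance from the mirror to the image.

Mirror equation: 1/q = 1/f − 1/p = 1/(780.0) − 1/(6160) = 0.001282 − 0.0001623 = 0.001120, so q = 893 mm.
The image is real, inverted and reduced, in front of the mirror.

893 mm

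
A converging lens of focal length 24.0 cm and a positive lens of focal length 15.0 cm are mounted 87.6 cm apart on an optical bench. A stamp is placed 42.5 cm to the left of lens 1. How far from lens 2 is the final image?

27.9 cm

Lens 1: 1/d_i1 = 1/f₁ − 1/d_o1 = 1/(24.0) − 1/(42.5) = 0.01814, so d_i1 = 55.14 cm.
The intermediate image is 55.14 cm to the right of lens 1, which is 87.6 − (55.14) = 32.46 cm to the left of lens 2, so d_o2 = +32.46 cm.
Lens 2: 1/d_i2 = 1/f₂ − 1/d_o2 = 1/(15.0) − 1/(32.46) = 0.03586, so d_i2 = 27.9 cm.
The final image is real, 27.9 cm to the right of lens 2 (overall magnification ≈ 1.1).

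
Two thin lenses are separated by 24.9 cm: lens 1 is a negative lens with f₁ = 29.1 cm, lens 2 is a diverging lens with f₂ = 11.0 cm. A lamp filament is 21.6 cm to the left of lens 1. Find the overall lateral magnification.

f₁ = −29.1 cm (diverging).
Lens 1: 1/d_i1 = 1/(-29.1) − 1/(21.6) = -0.08066, so d_i1 = -12.40 cm; m₁ = −d_i1/d_o1 = +0.5741.
d_o2 = 24.9 − (-12.40) = 37.30 cm.
f₂ = −11.0 cm (diverging).
Lens 2: 1/d_i2 = 1/(-11.0) − 1/(37.30) = -0.1177, so d_i2 = -8.495 cm; m₂ = −d_i2/d_o2 = +0.2277.
m = m₁·m₂ = (+0.5741)(+0.2277) = +0.131.

m = +0.131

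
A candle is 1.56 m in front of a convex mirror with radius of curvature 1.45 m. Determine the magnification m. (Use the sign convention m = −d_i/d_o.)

m = +0.317

f = R/2 = 1.45/2 = 0.7250 m; for a convex mirror, f = -0.7250 m.
1/d_i = 1/f − 1/d_o = 1/(-0.7250) − 1/(1.56) = -2.020, so d_i = -0.4950 m.
m = −d_i/d_o = −(-0.4950)/(1.56) = +0.317.
The image is virtual, upright and reduced, behind the mirror.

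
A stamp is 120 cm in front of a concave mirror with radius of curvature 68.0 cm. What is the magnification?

f = R/2 = 68.0/2 = 34.00 cm.
1/d_i = 1/f − 1/d_o = 1/(34.00) − 1/(120) = 0.02108, so d_i = 47.44 cm.
m = −d_i/d_o = −(47.44)/(120) = -0.395.
The image is real, inverted and reduced, in front of the mirror.

m = -0.395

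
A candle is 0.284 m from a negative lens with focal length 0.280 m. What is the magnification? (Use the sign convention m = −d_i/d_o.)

m = +0.496

For a negative lens, f = -0.280 m.
1/d_i = 1/f − 1/d_o = 1/(-0.2800) − 1/(0.284) = -7.093, so d_i = -0.1410 m.
m = −d_i/d_o = −(-0.1410)/(0.284) = +0.496.
The image is virtual, upright and reduced, on the same side as the object.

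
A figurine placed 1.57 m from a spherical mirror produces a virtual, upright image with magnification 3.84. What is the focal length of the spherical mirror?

f = 2.12 m (concave)

m = −d_i/d_o ⇒ d_i = −m·d_o = −(+3.84)·(1.57) = -6.029 m.
1/f = 1/d_o + 1/d_i = 1/(1.57) + 1/(-6.029) = 0.4711, so f = 2.12 m.
Since f is positive, the spherical mirror is concave.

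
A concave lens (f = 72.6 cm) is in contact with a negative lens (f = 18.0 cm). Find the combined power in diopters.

P = -6.93 D

P₁ = 1/f₁ = 1/(-0.726 m) = -1.377 D; P₂ = 1/f₂ = 1/(-0.180 m) = -5.556 D.
For thin lenses in contact, P = P₁ + P₂ = (-1.377) + (-5.556) = -6.93 D.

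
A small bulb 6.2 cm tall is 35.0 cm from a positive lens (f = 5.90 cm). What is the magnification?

m = -0.203

1/d_i = 1/f − 1/d_o = 1/(5.900) − 1/(35.0) = 0.1409, so d_i = 7.096 cm.
m = −d_i/d_o = −(7.096)/(35.0) = -0.203.
The image is real, inverted and reduced, on the far side of the lens.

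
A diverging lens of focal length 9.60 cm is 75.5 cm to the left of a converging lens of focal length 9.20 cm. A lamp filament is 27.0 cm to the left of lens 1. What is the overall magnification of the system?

f₁ = −9.60 cm (diverging).
Lens 1: 1/d_i1 = 1/(-9.60) − 1/(27.0) = -0.1412, so d_i1 = -7.082 cm; m₁ = −d_i1/d_o1 = +0.2623.
d_o2 = 75.5 − (-7.082) = 82.58 cm.
Lens 2: 1/d_i2 = 1/(9.20) − 1/(82.58) = 0.09659, so d_i2 = 10.35 cm; m₂ = −d_i2/d_o2 = -0.1254.
m = m₁·m₂ = (+0.2623)(-0.1254) = -0.0329.

m = -0.0329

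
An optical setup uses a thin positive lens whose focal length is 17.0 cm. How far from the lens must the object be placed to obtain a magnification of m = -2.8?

23.1 cm

m = −d_i/d_o ⇒ d_i = −m·d_o.
1/f = 1/d_o + 1/d_i = 1/d_o − 1/(m·d_o) = (1 − 1/m)/d_o, so d_o = f(1 − 1/m) = (17.00)(1 − 1/(-2.8)) = 23.1 cm.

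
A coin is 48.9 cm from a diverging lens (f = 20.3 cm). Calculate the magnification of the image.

For a diverging lens, f = -20.3 cm.
1/d_i = 1/f − 1/d_o = 1/(-20.30) − 1/(48.9) = -0.06971, so d_i = -14.34 cm.
m = −d_i/d_o = −(-14.34)/(48.9) = +0.293.
The image is virtual, upright and reduced, on the same side as the object.

m = +0.293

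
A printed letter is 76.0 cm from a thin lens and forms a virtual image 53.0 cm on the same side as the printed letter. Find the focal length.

Virtual image ⇒ d_i = −53.0 cm.
1/f = 1/d_o + 1/d_i = 1/(76.0) + 1/(-53.0) = -0.005710, so f = -175 cm.
Since f is negative, the thin lens is diverging.

f = -175 cm (diverging)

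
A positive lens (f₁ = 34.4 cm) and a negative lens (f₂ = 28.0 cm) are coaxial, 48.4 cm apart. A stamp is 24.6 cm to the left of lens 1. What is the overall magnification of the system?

Lens 1: 1/d_i1 = 1/(34.4) − 1/(24.6) = -0.01158, so d_i1 = -86.35 cm; m₁ = −d_i1/d_o1 = +3.510.
d_o2 = 48.4 − (-86.35) = 134.8 cm.
f₂ = −28.0 cm (diverging).
Lens 2: 1/d_i2 = 1/(-28.0) − 1/(134.8) = -0.04313, so d_i2 = -23.18 cm; m₂ = −d_i2/d_o2 = +0.1720.
m = m₁·m₂ = (+3.510)(+0.1720) = +0.604.

m = +0.604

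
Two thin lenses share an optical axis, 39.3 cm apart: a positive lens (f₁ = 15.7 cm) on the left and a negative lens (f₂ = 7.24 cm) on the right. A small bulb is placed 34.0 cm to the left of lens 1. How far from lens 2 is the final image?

4.22 cm

Lens 1: 1/d_i1 = 1/f₁ − 1/d_o1 = 1/(15.7) − 1/(34.0) = 0.03428, so d_i1 = 29.17 cm.
The intermediate image is 29.17 cm to the right of lens 1, which is 39.3 − (29.17) = 10.13 cm to the left of lens 2, so d_o2 = +10.13 cm.
Lens 2 is diverging, so f₂ = −7.24 cm.
Lens 2: 1/d_i2 = 1/f₂ − 1/d_o2 = 1/(-7.24) − 1/(10.13) = -0.2368, so d_i2 = -4.22 cm.
The final image is virtual, 4.22 cm to the left of lens 2 (overall magnification ≈ -0.36).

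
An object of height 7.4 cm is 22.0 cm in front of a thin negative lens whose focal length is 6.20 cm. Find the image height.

1.63 cm

For a negative lens, f = -6.20 cm.
1/d_i = 1/f − 1/d_o = 1/(-6.200) − 1/(22.0) = -0.2067, so d_i = -4.837 cm.
m = −d_i/d_o = +0.2199.
|h_i| = |m|·h_o = 0.2199 × 7.4 = 1.63 cm. The image is virtual, upright and reduced, on the same side as the object.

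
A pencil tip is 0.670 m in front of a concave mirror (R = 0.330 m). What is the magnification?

m = -0.327

f = R/2 = 0.330/2 = 0.1650 m.
1/d_i = 1/f − 1/d_o = 1/(0.1650) − 1/(0.670) = 4.568, so d_i = 0.2189 m.
m = −d_i/d_o = −(0.2189)/(0.670) = -0.327.
The image is real, inverted and reduced, in front of the mirror.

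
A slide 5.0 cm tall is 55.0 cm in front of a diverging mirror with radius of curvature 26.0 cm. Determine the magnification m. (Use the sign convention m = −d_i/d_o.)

m = +0.191

f = R/2 = 26.0/2 = 13.00 cm; for a diverging mirror, f = -13.00 cm.
1/d_i = 1/f − 1/d_o = 1/(-13.00) − 1/(55.0) = -0.09510, so d_i = -10.51 cm.
m = −d_i/d_o = −(-10.51)/(55.0) = +0.191.
The image is virtual, upright and reduced, behind the mirror.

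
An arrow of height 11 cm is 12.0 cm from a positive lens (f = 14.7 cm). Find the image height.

59.9 cm

1/d_i = 1/f − 1/d_o = 1/(14.70) − 1/(12.0) = -0.01531, so d_i = -65.33 cm.
m = −d_i/d_o = +5.444.
|h_i| = |m|·h_o = 5.444 × 11 = 59.9 cm. The image is virtual, upright and enlarged, on the same side as the object.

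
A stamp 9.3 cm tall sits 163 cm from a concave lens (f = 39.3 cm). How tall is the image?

1.81 cm

For a concave lens, f = -39.3 cm.
1/d_i = 1/f − 1/d_o = 1/(-39.30) − 1/(163) = -0.03158, so d_i = -31.67 cm.
m = −d_i/d_o = +0.1943.
|h_i| = |m|·h_o = 0.1943 × 9.3 = 1.81 cm. The image is virtual, upright and reduced, on the same side as the object.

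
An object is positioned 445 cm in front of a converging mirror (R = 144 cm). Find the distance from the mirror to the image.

85.9 cm

f = R/2 = 144/2 = 72.00 cm.
Mirror equation: 1/q = 1/f − 1/p = 1/(72.00) − 1/(445) = 0.01389 − 0.002247 = 0.01164, so q = 85.9 cm.
The image is real, inverted and reduced, in front of the mirror.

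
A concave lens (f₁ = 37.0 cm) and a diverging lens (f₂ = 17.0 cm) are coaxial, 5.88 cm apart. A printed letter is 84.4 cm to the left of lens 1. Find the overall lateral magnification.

m = +0.107

f₁ = −37.0 cm (diverging).
Lens 1: 1/d_i1 = 1/(-37.0) − 1/(84.4) = -0.03888, so d_i1 = -25.72 cm; m₁ = −d_i1/d_o1 = +0.3047.
d_o2 = 5.88 − (-25.72) = 31.60 cm.
f₂ = −17.0 cm (diverging).
Lens 2: 1/d_i2 = 1/(-17.0) − 1/(31.60) = -0.09047, so d_i2 = -11.05 cm; m₂ = −d_i2/d_o2 = +0.3498.
m = m₁·m₂ = (+0.3047)(+0.3498) = +0.107.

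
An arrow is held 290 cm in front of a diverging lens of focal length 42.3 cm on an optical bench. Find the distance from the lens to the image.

36.9 cm

For a diverging lens, f = -42.3 cm.
Lens equation: 1/s_i = 1/f − 1/s_o = 1/(-42.30) − 1/(290) = -0.02364 − 0.003448 = -0.02709, so s_i = -36.9 cm.
The image is virtual, upright and reduced, on the same side as the object.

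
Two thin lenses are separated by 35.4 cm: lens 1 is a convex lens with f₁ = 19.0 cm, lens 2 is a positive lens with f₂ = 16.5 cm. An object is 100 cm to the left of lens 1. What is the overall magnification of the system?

Lens 1: 1/d_i1 = 1/(19.0) − 1/(100) = 0.04263, so d_i1 = 23.46 cm; m₁ = −d_i1/d_o1 = -0.2346.
d_o2 = 35.4 − (23.46) = 11.94 cm.
Lens 2: 1/d_i2 = 1/(16.5) − 1/(11.94) = -0.02315, so d_i2 = -43.20 cm; m₂ = −d_i2/d_o2 = +3.618.
m = m₁·m₂ = (-0.2346)(+3.618) = -0.849.

m = -0.849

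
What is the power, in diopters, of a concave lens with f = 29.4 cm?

P = -3.40 D

For a concave lens, f = −29.4 cm.
f = -29.4 cm = -0.294 m.
P = 1/f = 1/(-0.294 m) = -3.40 D.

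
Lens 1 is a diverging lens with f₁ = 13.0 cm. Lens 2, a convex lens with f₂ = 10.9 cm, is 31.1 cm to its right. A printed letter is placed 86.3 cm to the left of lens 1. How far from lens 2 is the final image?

Lens 1 is diverging, so f₁ = −13.0 cm.
Lens 1: 1/d_i1 = 1/f₁ − 1/d_o1 = 1/(-13.0) − 1/(86.3) = -0.08851, so d_i1 = -11.30 cm.
The intermediate image is 11.30 cm to the left of lens 1 (virtual), which is 31.1 − (-11.30) = 42.40 cm to the left of lens 2, so d_o2 = +42.40 cm.
Lens 2: 1/d_i2 = 1/f₂ − 1/d_o2 = 1/(10.9) − 1/(42.40) = 0.06816, so d_i2 = 14.7 cm.
The final image is real, 14.7 cm to the right of lens 2 (overall magnification ≈ -0.045).

14.7 cm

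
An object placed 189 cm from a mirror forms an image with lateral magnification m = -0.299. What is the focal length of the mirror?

f = 43.5 cm (concave)

m = −d_i/d_o ⇒ d_i = −m·d_o = −(-0.299)·(189) = 56.51 cm.
1/f = 1/d_o + 1/d_i = 1/(189) + 1/(56.51) = 0.02299, so f = 43.5 cm.
Since f is positive, the mirror is concave.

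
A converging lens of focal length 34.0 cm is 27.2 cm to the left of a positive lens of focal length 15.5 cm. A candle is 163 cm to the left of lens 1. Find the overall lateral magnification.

Lens 1: 1/d_i1 = 1/(34.0) − 1/(163) = 0.02328, so d_i1 = 42.96 cm; m₁ = −d_i1/d_o1 = -0.2636.
d_o2 = 27.2 − (42.96) = -15.76 cm (virtual object).
Lens 2: 1/d_i2 = 1/(15.5) − 1/(-15.76) = 0.1280, so d_i2 = 7.814 cm; m₂ = −d_i2/d_o2 = +0.4958.
m = m₁·m₂ = (-0.2636)(+0.4958) = -0.131.

m = -0.131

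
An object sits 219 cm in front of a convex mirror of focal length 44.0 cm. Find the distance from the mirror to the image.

36.6 cm

For a convex mirror, f = -44.0 cm.
Mirror equation: 1/s_i = 1/f − 1/s_o = 1/(-44.00) − 1/(219) = -0.02273 − 0.004566 = -0.02729, so s_i = -36.6 cm.
The image is virtual, upright and reduced, behind the mirror.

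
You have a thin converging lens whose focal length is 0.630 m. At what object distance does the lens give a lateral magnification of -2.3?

m = −d_i/d_o ⇒ d_i = −m·d_o.
1/f = 1/d_o + 1/d_i = 1/d_o − 1/(m·d_o) = (1 − 1/m)/d_o, so d_o = f(1 − 1/m) = (0.6300)(1 − 1/(-2.3)) = 0.904 m.

0.904 m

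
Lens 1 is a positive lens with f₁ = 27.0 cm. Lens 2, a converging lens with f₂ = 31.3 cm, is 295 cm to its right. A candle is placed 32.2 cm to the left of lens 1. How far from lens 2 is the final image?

41.5 cm

Lens 1: 1/d_i1 = 1/f₁ − 1/d_o1 = 1/(27.0) − 1/(32.2) = 0.005981, so d_i1 = 167.2 cm.
The intermediate image is 167.2 cm to the right of lens 1, which is 295 − (167.2) = 127.8 cm to the left of lens 2, so d_o2 = +127.8 cm.
Lens 2: 1/d_i2 = 1/f₂ − 1/d_o2 = 1/(31.3) − 1/(127.8) = 0.02412, so d_i2 = 41.5 cm.
The final image is real, 41.5 cm to the right of lens 2 (overall magnification ≈ 1.7).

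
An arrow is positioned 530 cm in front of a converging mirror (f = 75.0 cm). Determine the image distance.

87.4 cm

Mirror equation: 1/s_i = 1/f − 1/s_o = 1/(75.00) − 1/(530) = 0.01333 − 0.001887 = 0.01145, so s_i = 87.4 cm.
The image is real, inverted and reduced, in front of the mirror.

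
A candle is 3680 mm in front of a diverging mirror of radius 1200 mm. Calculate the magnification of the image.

m = +0.140

f = R/2 = 1200/2 = 600.0 mm; for a diverging mirror, f = -600.0 mm.
1/d_i = 1/f − 1/d_o = 1/(-600.0) − 1/(3680) = -0.001938, so d_i = -515.9 mm.
m = −d_i/d_o = −(-515.9)/(3680) = +0.140.
The image is virtual, upright and reduced, behind the mirror.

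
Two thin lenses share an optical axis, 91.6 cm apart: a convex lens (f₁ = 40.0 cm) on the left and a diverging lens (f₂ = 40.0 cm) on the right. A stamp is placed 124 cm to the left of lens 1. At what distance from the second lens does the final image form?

17.9 cm

Lens 1: 1/d_i1 = 1/f₁ − 1/d_o1 = 1/(40.0) − 1/(124) = 0.01694, so d_i1 = 59.05 cm.
The intermediate image is 59.05 cm to the right of lens 1, which is 91.6 − (59.05) = 32.55 cm to the left of lens 2, so d_o2 = +32.55 cm.
Lens 2 is diverging, so f₂ = −40.0 cm.
Lens 2: 1/d_i2 = 1/f₂ − 1/d_o2 = 1/(-40.0) − 1/(32.55) = -0.05572, so d_i2 = -17.9 cm.
The final image is virtual, 17.9 cm to the left of lens 2 (overall magnification ≈ -0.26).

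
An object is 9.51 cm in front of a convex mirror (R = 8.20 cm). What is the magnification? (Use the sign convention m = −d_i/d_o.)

m = +0.301

f = R/2 = 8.20/2 = 4.100 cm; for a convex mirror, f = -4.100 cm.
1/d_i = 1/f − 1/d_o = 1/(-4.100) − 1/(9.51) = -0.3491, so d_i = -2.865 cm.
m = −d_i/d_o = −(-2.865)/(9.51) = +0.301.
The image is virtual, upright and reduced, behind the mirror.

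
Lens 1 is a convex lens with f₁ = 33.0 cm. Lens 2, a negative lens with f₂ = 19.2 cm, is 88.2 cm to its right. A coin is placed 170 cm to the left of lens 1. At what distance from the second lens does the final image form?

13.7 cm

Lens 1: 1/d_i1 = 1/f₁ − 1/d_o1 = 1/(33.0) − 1/(170) = 0.02442, so d_i1 = 40.95 cm.
The intermediate image is 40.95 cm to the right of lens 1, which is 88.2 − (40.95) = 47.25 cm to the left of lens 2, so d_o2 = +47.25 cm.
Lens 2 is diverging, so f₂ = −19.2 cm.
Lens 2: 1/d_i2 = 1/f₂ − 1/d_o2 = 1/(-19.2) − 1/(47.25) = -0.07325, so d_i2 = -13.7 cm.
The final image is virtual, 13.7 cm to the left of lens 2 (overall magnification ≈ -0.070).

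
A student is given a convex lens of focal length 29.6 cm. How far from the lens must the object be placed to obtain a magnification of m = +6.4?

m = −d_i/d_o ⇒ d_i = −m·d_o.
1/f = 1/d_o + 1/d_i = 1/d_o − 1/(m·d_o) = (1 − 1/m)/d_o, so d_o = f(1 − 1/m) = (29.60)(1 − 1/(+6.4)) = 25.0 cm.

25.0 cm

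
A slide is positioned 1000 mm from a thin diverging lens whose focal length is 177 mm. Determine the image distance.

150 mm

For a diverging lens, f = -177 mm.
Thin-lens equation: 1/v = 1/f − 1/u = 1/(-177.0) − 1/(1000) = -0.005650 − 0.001000 = -0.006650, so v = -150 mm.
The image is virtual, upright and reduced, on the same side as the object.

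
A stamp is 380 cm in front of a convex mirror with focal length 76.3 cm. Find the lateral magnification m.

For a convex mirror, f = -76.3 cm.
1/d_i = 1/f − 1/d_o = 1/(-76.30) − 1/(380) = -0.01574, so d_i = -63.54 cm.
m = −d_i/d_o = −(-63.54)/(380) = +0.167.
The image is virtual, upright and reduced, behind the mirror.

m = +0.167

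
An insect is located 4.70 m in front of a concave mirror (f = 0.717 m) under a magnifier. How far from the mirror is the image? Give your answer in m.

Mirror equation: 1/s_i = 1/f − 1/s_o = 1/(0.7170) − 1/(4.70) = 1.395 − 0.2128 = 1.182, so s_i = 0.846 m.
The image is real, inverted and reduced, in front of the mirror.

0.846 m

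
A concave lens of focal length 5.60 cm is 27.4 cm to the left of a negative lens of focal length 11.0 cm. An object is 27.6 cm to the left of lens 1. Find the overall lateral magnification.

f₁ = −5.60 cm (diverging).
Lens 1: 1/d_i1 = 1/(-5.60) − 1/(27.6) = -0.2148, so d_i1 = -4.655 cm; m₁ = −d_i1/d_o1 = +0.1687.
d_o2 = 27.4 − (-4.655) = 32.05 cm.
f₂ = −11.0 cm (diverging).
Lens 2: 1/d_i2 = 1/(-11.0) − 1/(32.05) = -0.1221, so d_i2 = -8.189 cm; m₂ = −d_i2/d_o2 = +0.2555.
m = m₁·m₂ = (+0.1687)(+0.2555) = +0.0431.

m = +0.0431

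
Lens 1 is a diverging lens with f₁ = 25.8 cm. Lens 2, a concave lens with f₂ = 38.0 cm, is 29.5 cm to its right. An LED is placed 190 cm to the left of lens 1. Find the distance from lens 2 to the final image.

Lens 1 is diverging, so f₁ = −25.8 cm.
Lens 1: 1/d_i1 = 1/f₁ − 1/d_o1 = 1/(-25.8) − 1/(190) = -0.04402, so d_i1 = -22.72 cm.
The intermediate image is 22.72 cm to the left of lens 1 (virtual), which is 29.5 − (-22.72) = 52.22 cm to the left of lens 2, so d_o2 = +52.22 cm.
Lens 2 is diverging, so f₂ = −38.0 cm.
Lens 2: 1/d_i2 = 1/f₂ − 1/d_o2 = 1/(-38.0) − 1/(52.22) = -0.04547, so d_i2 = -22.0 cm.
The final image is virtual, 22.0 cm to the left of lens 2 (overall magnification ≈ 0.050).

22.0 cm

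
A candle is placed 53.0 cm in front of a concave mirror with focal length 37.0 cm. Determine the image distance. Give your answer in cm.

123 cm

Mirror equation: 1/s_i = 1/f − 1/s_o = 1/(37.00) − 1/(53.0) = 0.02703 − 0.01887 = 0.008159, so s_i = 123 cm.
The image is real, inverted and enlarged, in front of the mirror.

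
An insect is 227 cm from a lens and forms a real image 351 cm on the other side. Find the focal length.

f = 138 cm (converging)

Real image ⇒ d_i = +351 cm.
1/f = 1/d_o + 1/d_i = 1/(227) + 1/(351) = 0.007254, so f = 138 cm.
Since f is positive, the lens is converging.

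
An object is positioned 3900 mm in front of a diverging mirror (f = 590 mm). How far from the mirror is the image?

512 mm

For a diverging mirror, f = -590 mm.
Mirror equation: 1/v = 1/f − 1/u = 1/(-590.0) − 1/(3900) = -0.001695 − 0.0002564 = -0.001951, so v = -512 mm.
The image is virtual, upright and reduced, behind the mirror.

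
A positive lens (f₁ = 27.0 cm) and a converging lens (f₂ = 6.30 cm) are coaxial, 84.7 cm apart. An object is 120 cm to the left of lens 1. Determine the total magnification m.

m = +0.0420

Lens 1: 1/d_i1 = 1/(27.0) − 1/(120) = 0.02870, so d_i1 = 34.84 cm; m₁ = −d_i1/d_o1 = -0.2903.
d_o2 = 84.7 − (34.84) = 49.86 cm.
Lens 2: 1/d_i2 = 1/(6.30) − 1/(49.86) = 0.1387, so d_i2 = 7.211 cm; m₂ = −d_i2/d_o2 = -0.1446.
m = m₁·m₂ = (-0.2903)(-0.1446) = +0.0420.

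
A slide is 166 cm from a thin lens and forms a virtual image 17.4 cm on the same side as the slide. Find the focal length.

f = -19.4 cm (diverging)

Virtual image ⇒ d_i = −17.4 cm.
1/f = 1/d_o + 1/d_i = 1/(166) + 1/(-17.4) = -0.05145, so f = -19.4 cm.
Since f is negative, the thin lens is diverging.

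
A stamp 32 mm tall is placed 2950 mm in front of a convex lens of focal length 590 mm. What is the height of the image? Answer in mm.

1/d_i = 1/f − 1/d_o = 1/(590.0) − 1/(2950) = 0.001356, so d_i = 737.5 mm.
m = −d_i/d_o = -0.2500.
|h_i| = |m|·h_o = 0.2500 × 32 = 8.00 mm. The image is real, inverted and reduced, on the far side of the lens.

8.00 mm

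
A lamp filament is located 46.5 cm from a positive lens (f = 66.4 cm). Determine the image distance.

Thin-lens equation: 1/s_i = 1/f − 1/s_o = 1/(66.40) − 1/(46.5) = 0.01506 − 0.02151 = -0.006445, so s_i = -155 cm.
The image is virtual, upright and enlarged, on the same side as the object.

155 cm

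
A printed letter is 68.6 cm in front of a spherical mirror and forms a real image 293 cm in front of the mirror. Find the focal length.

f = 55.6 cm (concave)

Real image ⇒ d_i = +293 cm.
1/f = 1/d_o + 1/d_i = 1/(68.6) + 1/(293) = 0.01799, so f = 55.6 cm.
Since f is positive, the spherical mirror is concave.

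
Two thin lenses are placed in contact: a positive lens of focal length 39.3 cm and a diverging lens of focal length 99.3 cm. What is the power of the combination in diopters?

P₁ = 1/f₁ = 1/(0.393 m) = +2.545 D; P₂ = 1/f₂ = 1/(-0.993 m) = -1.007 D.
For thin lenses in contact, P = P₁ + P₂ = (+2.545) + (-1.007) = +1.54 D.

P = +1.54 D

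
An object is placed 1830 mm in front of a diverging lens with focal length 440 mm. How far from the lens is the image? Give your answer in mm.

For a diverging lens, f = -440 mm.
Lens equation: 1/d_i = 1/f − 1/d_o = 1/(-440.0) − 1/(1830) = -0.002273 − 0.0005464 = -0.002819, so d_i = -355 mm.
The image is virtual, upright and reduced, on the same side as the object.

355 mm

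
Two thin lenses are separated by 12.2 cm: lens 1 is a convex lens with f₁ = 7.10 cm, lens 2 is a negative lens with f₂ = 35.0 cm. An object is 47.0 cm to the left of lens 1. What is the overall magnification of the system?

Lens 1: 1/d_i1 = 1/(7.10) − 1/(47.0) = 0.1196, so d_i1 = 8.363 cm; m₁ = −d_i1/d_o1 = -0.1779.
d_o2 = 12.2 − (8.363) = 3.837 cm.
f₂ = −35.0 cm (diverging).
Lens 2: 1/d_i2 = 1/(-35.0) − 1/(3.837) = -0.2892, so d_i2 = -3.458 cm; m₂ = −d_i2/d_o2 = +0.9012.
m = m₁·m₂ = (-0.1779)(+0.9012) = -0.160.

m = -0.160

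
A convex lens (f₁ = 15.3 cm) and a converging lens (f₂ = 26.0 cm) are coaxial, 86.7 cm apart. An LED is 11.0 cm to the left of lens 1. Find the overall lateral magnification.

Lens 1: 1/d_i1 = 1/(15.3) − 1/(11.0) = -0.02555, so d_i1 = -39.14 cm; m₁ = −d_i1/d_o1 = +3.558.
d_o2 = 86.7 − (-39.14) = 125.8 cm.
Lens 2: 1/d_i2 = 1/(26.0) − 1/(125.8) = 0.03051, so d_i2 = 32.77 cm; m₂ = −d_i2/d_o2 = -0.2605.
m = m₁·m₂ = (+3.558)(-0.2605) = -0.927.

m = -0.927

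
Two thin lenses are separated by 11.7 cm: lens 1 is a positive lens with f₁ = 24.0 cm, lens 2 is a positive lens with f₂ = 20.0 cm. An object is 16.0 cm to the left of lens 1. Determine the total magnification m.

m = -1.51

Lens 1: 1/d_i1 = 1/(24.0) − 1/(16.0) = -0.02083, so d_i1 = -48.00 cm; m₁ = −d_i1/d_o1 = +3.000.
d_o2 = 11.7 − (-48.00) = 59.70 cm.
Lens 2: 1/d_i2 = 1/(20.0) − 1/(59.70) = 0.03325, so d_i2 = 30.08 cm; m₂ = −d_i2/d_o2 = -0.5038.
m = m₁·m₂ = (+3.000)(-0.5038) = -1.51.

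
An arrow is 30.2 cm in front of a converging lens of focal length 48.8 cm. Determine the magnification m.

1/d_i = 1/f − 1/d_o = 1/(48.80) − 1/(30.2) = -0.01262, so d_i = -79.23 cm.
m = −d_i/d_o = −(-79.23)/(30.2) = +2.62.
The image is virtual, upright and enlarged, on the same side as the object.

m = +2.62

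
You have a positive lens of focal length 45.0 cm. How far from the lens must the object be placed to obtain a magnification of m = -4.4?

m = −d_i/d_o ⇒ d_i = −m·d_o.
1/f = 1/d_o + 1/d_i = 1/d_o − 1/(m·d_o) = (1 − 1/m)/d_o, so d_o = f(1 − 1/m) = (45.00)(1 − 1/(-4.4)) = 55.2 cm.

55.2 cm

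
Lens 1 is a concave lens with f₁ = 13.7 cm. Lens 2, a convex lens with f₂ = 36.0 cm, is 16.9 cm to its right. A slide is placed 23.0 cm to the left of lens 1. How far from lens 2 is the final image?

87.3 cm

Lens 1 is diverging, so f₁ = −13.7 cm.
Lens 1: 1/d_i1 = 1/f₁ − 1/d_o1 = 1/(-13.7) − 1/(23.0) = -0.1165, so d_i1 = -8.586 cm.
The intermediate image is 8.586 cm to the left of lens 1 (virtual), which is 16.9 − (-8.586) = 25.49 cm to the left of lens 2, so d_o2 = +25.49 cm.
Lens 2: 1/d_i2 = 1/f₂ − 1/d_o2 = 1/(36.0) − 1/(25.49) = -0.01145, so d_i2 = -87.3 cm.
The final image is virtual, 87.3 cm to the left of lens 2 (overall magnification ≈ 1.3).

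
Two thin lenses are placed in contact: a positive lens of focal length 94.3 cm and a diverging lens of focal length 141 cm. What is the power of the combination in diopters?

P = +0.351 D

P₁ = 1/f₁ = 1/(0.943 m) = +1.060 D; P₂ = 1/f₂ = 1/(-1.41 m) = -0.7092 D.
For thin lenses in contact, P = P₁ + P₂ = (+1.060) + (-0.7092) = +0.351 D.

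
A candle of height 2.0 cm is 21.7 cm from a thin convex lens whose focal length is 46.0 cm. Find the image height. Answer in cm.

1/d_i = 1/f − 1/d_o = 1/(46.00) − 1/(21.7) = -0.02434, so d_i = -41.08 cm.
m = −d_i/d_o = +1.893.
|h_i| = |m|·h_o = 1.893 × 2.0 = 3.79 cm. The image is virtual, upright and enlarged, on the same side as the object.

3.79 cm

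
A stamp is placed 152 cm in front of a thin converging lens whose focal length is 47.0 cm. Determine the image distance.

68.0 cm

Lens equation: 1/v = 1/f − 1/u = 1/(47.00) − 1/(152) = 0.02128 − 0.006579 = 0.01470, so v = 68.0 cm.
The image is real, inverted and reduced, on the far side of the lens.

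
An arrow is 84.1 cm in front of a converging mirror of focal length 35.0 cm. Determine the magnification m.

1/d_i = 1/f − 1/d_o = 1/(35.00) − 1/(84.1) = 0.01668, so d_i = 59.95 cm.
m = −d_i/d_o = −(59.95)/(84.1) = -0.713.
The image is real, inverted and reduced, in front of the mirror.

m = -0.713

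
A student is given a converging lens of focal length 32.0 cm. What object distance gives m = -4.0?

m = −d_i/d_o ⇒ d_i = −m·d_o.
1/f = 1/d_o + 1/d_i = 1/d_o − 1/(m·d_o) = (1 − 1/m)/d_o, so d_o = f(1 − 1/m) = (32.00)(1 − 1/(-4.0)) = 40.0 cm.

40.0 cm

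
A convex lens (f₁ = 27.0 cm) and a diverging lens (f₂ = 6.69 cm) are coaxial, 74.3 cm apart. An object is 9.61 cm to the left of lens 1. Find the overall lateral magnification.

Lens 1: 1/d_i1 = 1/(27.0) − 1/(9.61) = -0.06702, so d_i1 = -14.92 cm; m₁ = −d_i1/d_o1 = +1.553.
d_o2 = 74.3 − (-14.92) = 89.22 cm.
f₂ = −6.69 cm (diverging).
Lens 2: 1/d_i2 = 1/(-6.69) − 1/(89.22) = -0.1607, so d_i2 = -6.223 cm; m₂ = −d_i2/d_o2 = +0.06975.
m = m₁·m₂ = (+1.553)(+0.06975) = +0.108.

m = +0.108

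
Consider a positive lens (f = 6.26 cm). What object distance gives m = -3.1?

8.28 cm

m = −d_i/d_o ⇒ d_i = −m·d_o.
1/f = 1/d_o + 1/d_i = 1/d_o − 1/(m·d_o) = (1 − 1/m)/d_o, so d_o = f(1 − 1/m) = (6.260)(1 − 1/(-3.1)) = 8.28 cm.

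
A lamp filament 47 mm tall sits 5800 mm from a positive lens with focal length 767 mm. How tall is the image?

7.16 mm

1/d_i = 1/f − 1/d_o = 1/(767.0) − 1/(5800) = 0.001131, so d_i = 883.9 mm.
m = −d_i/d_o = -0.1524.
|h_i| = |m|·h_o = 0.1524 × 47 = 7.16 mm. The image is real, inverted and reduced, on the far side of the lens.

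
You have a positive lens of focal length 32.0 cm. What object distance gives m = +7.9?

m = −d_i/d_o ⇒ d_i = −m·d_o.
1/f = 1/d_o + 1/d_i = 1/d_o − 1/(m·d_o) = (1 − 1/m)/d_o, so d_o = f(1 − 1/m) = (32.00)(1 − 1/(+7.9)) = 27.9 cm.

27.9 cm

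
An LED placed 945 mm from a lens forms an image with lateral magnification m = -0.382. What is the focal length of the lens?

f = 261 mm (converging)

m = −d_i/d_o ⇒ d_i = −m·d_o = −(-0.382)·(945) = 361.0 mm.
1/f = 1/d_o + 1/d_i = 1/(945) + 1/(361.0) = 0.003828, so f = 261 mm.
Since f is positive, the lens is converging.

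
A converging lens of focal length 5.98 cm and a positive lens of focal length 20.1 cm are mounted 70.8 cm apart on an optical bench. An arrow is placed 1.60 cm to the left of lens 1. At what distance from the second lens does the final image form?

27.7 cm

Lens 1: 1/d_i1 = 1/f₁ − 1/d_o1 = 1/(5.98) − 1/(1.60) = -0.4578, so d_i1 = -2.184 cm.
The intermediate image is 2.184 cm to the left of lens 1 (virtual), which is 70.8 − (-2.184) = 72.98 cm to the left of lens 2, so d_o2 = +72.98 cm.
Lens 2: 1/d_i2 = 1/f₂ − 1/d_o2 = 1/(20.1) − 1/(72.98) = 0.03605, so d_i2 = 27.7 cm.
The final image is real, 27.7 cm to the right of lens 2 (overall magnification ≈ -0.52).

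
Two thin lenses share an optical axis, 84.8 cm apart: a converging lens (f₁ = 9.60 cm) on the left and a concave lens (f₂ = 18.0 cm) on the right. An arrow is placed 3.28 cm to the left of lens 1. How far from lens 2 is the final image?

15.0 cm

Lens 1: 1/d_i1 = 1/f₁ − 1/d_o1 = 1/(9.60) − 1/(3.28) = -0.2007, so d_i1 = -4.982 cm.
The intermediate image is 4.982 cm to the left of lens 1 (virtual), which is 84.8 − (-4.982) = 89.78 cm to the left of lens 2, so d_o2 = +89.78 cm.
Lens 2 is diverging, so f₂ = −18.0 cm.
Lens 2: 1/d_i2 = 1/f₂ − 1/d_o2 = 1/(-18.0) − 1/(89.78) = -0.06669, so d_i2 = -15.0 cm.
The final image is virtual, 15.0 cm to the left of lens 2 (overall magnification ≈ 0.25).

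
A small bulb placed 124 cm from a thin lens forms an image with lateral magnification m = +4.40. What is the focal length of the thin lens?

f = 160 cm (converging)

m = −d_i/d_o ⇒ d_i = −m·d_o = −(+4.40)·(124) = -545.6 cm.
1/f = 1/d_o + 1/d_i = 1/(124) + 1/(-545.6) = 0.006232, so f = 160 cm.
Since f is positive, the thin lens is converging.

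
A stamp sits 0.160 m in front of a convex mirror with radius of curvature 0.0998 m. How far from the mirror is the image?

0.0380 m

f = R/2 = 0.0998/2 = 0.04990 m; for a convex mirror, f = -0.04990 m.
Mirror equation: 1/s_i = 1/f − 1/s_o = 1/(-0.04990) − 1/(0.160) = -20.04 − 6.250 = -26.29, so s_i = -0.0380 m.
The image is virtual, upright and reduced, behind the mirror.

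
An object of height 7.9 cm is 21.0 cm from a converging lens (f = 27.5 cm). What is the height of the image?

33.4 cm

1/d_i = 1/f − 1/d_o = 1/(27.50) − 1/(21.0) = -0.01126, so d_i = -88.85 cm.
m = −d_i/d_o = +4.231.
|h_i| = |m|·h_o = 4.231 × 7.9 = 33.4 cm. The image is virtual, upright and enlarged, on the same side as the object.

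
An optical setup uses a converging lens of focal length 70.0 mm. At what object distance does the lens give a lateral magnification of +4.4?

54.1 mm

m = −d_i/d_o ⇒ d_i = −m·d_o.
1/f = 1/d_o + 1/d_i = 1/d_o − 1/(m·d_o) = (1 − 1/m)/d_o, so d_o = f(1 − 1/m) = (70.00)(1 − 1/(+4.4)) = 54.1 mm.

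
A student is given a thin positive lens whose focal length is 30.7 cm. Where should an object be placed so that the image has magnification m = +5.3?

24.9 cm

m = −d_i/d_o ⇒ d_i = −m·d_o.
1/f = 1/d_o + 1/d_i = 1/d_o − 1/(m·d_o) = (1 − 1/m)/d_o, so d_o = f(1 − 1/m) = (30.70)(1 − 1/(+5.3)) = 24.9 cm.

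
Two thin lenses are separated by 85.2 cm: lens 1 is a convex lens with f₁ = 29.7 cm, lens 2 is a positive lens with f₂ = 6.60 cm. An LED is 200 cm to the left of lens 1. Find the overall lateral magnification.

m = +0.0263

Lens 1: 1/d_i1 = 1/(29.7) − 1/(200) = 0.02867, so d_i1 = 34.88 cm; m₁ = −d_i1/d_o1 = -0.1744.
d_o2 = 85.2 − (34.88) = 50.32 cm.
Lens 2: 1/d_i2 = 1/(6.60) − 1/(50.32) = 0.1316, so d_i2 = 7.596 cm; m₂ = −d_i2/d_o2 = -0.1510.
m = m₁·m₂ = (-0.1744)(-0.1510) = +0.0263.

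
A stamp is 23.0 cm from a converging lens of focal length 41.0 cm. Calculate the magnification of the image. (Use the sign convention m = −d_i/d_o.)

m = +2.28

1/d_i = 1/f − 1/d_o = 1/(41.00) − 1/(23.0) = -0.01909, so d_i = -52.39 cm.
m = −d_i/d_o = −(-52.39)/(23.0) = +2.28.
The image is virtual, upright and enlarged, on the same side as the object.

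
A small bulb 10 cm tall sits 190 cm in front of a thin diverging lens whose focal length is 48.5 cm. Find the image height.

2.03 cm

For a diverging lens, f = -48.5 cm.
1/d_i = 1/f − 1/d_o = 1/(-48.50) − 1/(190) = -0.02588, so d_i = -38.64 cm.
m = −d_i/d_o = +0.2034.
|h_i| = |m|·h_o = 0.2034 × 10 = 2.03 cm. The image is virtual, upright and reduced, on the same side as the object.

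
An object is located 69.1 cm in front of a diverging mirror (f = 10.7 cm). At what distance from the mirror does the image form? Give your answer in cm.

9.27 cm

For a diverging mirror, f = -10.7 cm.
Mirror equation: 1/s_i = 1/f − 1/s_o = 1/(-10.70) − 1/(69.1) = -0.09346 − 0.01447 = -0.1079, so s_i = -9.27 cm.
The image is virtual, upright and reduced, behind the mirror.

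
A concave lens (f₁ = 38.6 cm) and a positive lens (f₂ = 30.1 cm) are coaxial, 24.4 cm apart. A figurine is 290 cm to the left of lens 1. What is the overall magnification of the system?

m = -0.125

f₁ = −38.6 cm (diverging).
Lens 1: 1/d_i1 = 1/(-38.6) − 1/(290) = -0.02936, so d_i1 = -34.07 cm; m₁ = −d_i1/d_o1 = +0.1175.
d_o2 = 24.4 − (-34.07) = 58.47 cm.
Lens 2: 1/d_i2 = 1/(30.1) − 1/(58.47) = 0.01612, so d_i2 = 62.04 cm; m₂ = −d_i2/d_o2 = -1.061.
m = m₁·m₂ = (+0.1175)(-1.061) = -0.125.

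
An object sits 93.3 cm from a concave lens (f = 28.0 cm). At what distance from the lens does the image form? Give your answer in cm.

For a concave lens, f = -28.0 cm.
Thin-lens equation: 1/d_i = 1/f − 1/d_o = 1/(-28.00) − 1/(93.3) = -0.03571 − 0.01072 = -0.04643, so d_i = -21.5 cm.
The image is virtual, upright and reduced, on the same side as the object.

21.5 cm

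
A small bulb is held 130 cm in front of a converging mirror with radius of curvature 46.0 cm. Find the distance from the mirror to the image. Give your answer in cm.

27.9 cm

f = R/2 = 46.0/2 = 23.00 cm.
Mirror equation: 1/d_i = 1/f − 1/d_o = 1/(23.00) − 1/(130) = 0.04348 − 0.007692 = 0.03579, so d_i = 27.9 cm.
The image is real, inverted and reduced, in front of the mirror.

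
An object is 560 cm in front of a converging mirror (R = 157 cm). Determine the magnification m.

m = -0.163

f = R/2 = 157/2 = 78.50 cm.
1/d_i = 1/f − 1/d_o = 1/(78.50) − 1/(560) = 0.01095, so d_i = 91.30 cm.
m = −d_i/d_o = −(91.30)/(560) = -0.163.
The image is real, inverted and reduced, in front of the mirror.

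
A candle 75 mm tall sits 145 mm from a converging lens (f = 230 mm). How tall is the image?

1/d_i = 1/f − 1/d_o = 1/(230.0) − 1/(145) = -0.002549, so d_i = -392.4 mm.
m = −d_i/d_o = +2.706.
|h_i| = |m|·h_o = 2.706 × 75 = 203 mm. The image is virtual, upright and enlarged, on the same side as the object.

203 mm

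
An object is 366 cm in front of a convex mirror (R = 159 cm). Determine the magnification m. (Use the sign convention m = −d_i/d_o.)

f = R/2 = 159/2 = 79.50 cm; for a convex mirror, f = -79.50 cm.
1/d_i = 1/f − 1/d_o = 1/(-79.50) − 1/(366) = -0.01531, so d_i = -65.31 cm.
m = −d_i/d_o = −(-65.31)/(366) = +0.178.
The image is virtual, upright and reduced, behind the mirror.

m = +0.178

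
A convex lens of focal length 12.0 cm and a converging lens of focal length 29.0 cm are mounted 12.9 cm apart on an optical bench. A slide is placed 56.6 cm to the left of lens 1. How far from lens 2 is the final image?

Lens 1: 1/d_i1 = 1/f₁ − 1/d_o1 = 1/(12.0) − 1/(56.6) = 0.06567, so d_i1 = 15.23 cm.
The intermediate image is 15.23 cm to the right of lens 1, which lies 2.330 cm to the right of lens 2 — a virtual object — so d_o2 = −2.330 cm.
Lens 2: 1/d_i2 = 1/f₂ − 1/d_o2 = 1/(29.0) − 1/(-2.330) = 0.4637, so d_i2 = 2.16 cm.
The final image is real, 2.16 cm to the right of lens 2 (overall magnification ≈ -0.25).

2.16 cm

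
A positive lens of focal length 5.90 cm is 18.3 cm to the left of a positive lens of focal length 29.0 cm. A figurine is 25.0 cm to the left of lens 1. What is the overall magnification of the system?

Lens 1: 1/d_i1 = 1/(5.90) − 1/(25.0) = 0.1295, so d_i1 = 7.723 cm; m₁ = −d_i1/d_o1 = -0.3089.
d_o2 = 18.3 − (7.723) = 10.58 cm.
Lens 2: 1/d_i2 = 1/(29.0) − 1/(10.58) = -0.06004, so d_i2 = -16.66 cm; m₂ = −d_i2/d_o2 = +1.574.
m = m₁·m₂ = (-0.3089)(+1.574) = -0.486.

m = -0.486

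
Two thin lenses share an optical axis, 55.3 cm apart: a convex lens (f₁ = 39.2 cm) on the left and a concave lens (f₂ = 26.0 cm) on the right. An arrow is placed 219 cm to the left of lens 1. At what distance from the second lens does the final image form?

Lens 1: 1/d_i1 = 1/f₁ − 1/d_o1 = 1/(39.2) − 1/(219) = 0.02094, so d_i1 = 47.75 cm.
The intermediate image is 47.75 cm to the right of lens 1, which is 55.3 − (47.75) = 7.550 cm to the left of lens 2, so d_o2 = +7.550 cm.
Lens 2 is diverging, so f₂ = −26.0 cm.
Lens 2: 1/d_i2 = 1/f₂ − 1/d_o2 = 1/(-26.0) − 1/(7.550) = -0.1709, so d_i2 = -5.85 cm.
The final image is virtual, 5.85 cm to the left of lens 2 (overall magnification ≈ -0.17).

5.85 cm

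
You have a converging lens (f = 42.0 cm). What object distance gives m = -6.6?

48.4 cm

m = −d_i/d_o ⇒ d_i = −m·d_o.
1/f = 1/d_o + 1/d_i = 1/d_o − 1/(m·d_o) = (1 − 1/m)/d_o, so d_o = f(1 − 1/m) = (42.00)(1 − 1/(-6.6)) = 48.4 cm.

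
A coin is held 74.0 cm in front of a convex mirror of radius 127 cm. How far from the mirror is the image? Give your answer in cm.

f = R/2 = 127/2 = 63.50 cm; for a convex mirror, f = -63.50 cm.
Mirror equation: 1/q = 1/f − 1/p = 1/(-63.50) − 1/(74.0) = -0.01575 − 0.01351 = -0.02926, so q = -34.2 cm.
The image is virtual, upright and reduced, behind the mirror.

34.2 cm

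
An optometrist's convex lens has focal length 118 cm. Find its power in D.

f = 118 cm = 1.18 m.
P = 1/f = 1/(1.18 m) = +0.847 D.

P = +0.847 D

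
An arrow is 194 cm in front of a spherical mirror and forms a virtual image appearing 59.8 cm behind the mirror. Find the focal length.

Virtual image ⇒ d_i = −59.8 cm.
1/f = 1/d_o + 1/d_i = 1/(194) + 1/(-59.8) = -0.01157, so f = -86.4 cm.
Since f is negative, the spherical mirror is convex.

f = -86.4 cm (convex)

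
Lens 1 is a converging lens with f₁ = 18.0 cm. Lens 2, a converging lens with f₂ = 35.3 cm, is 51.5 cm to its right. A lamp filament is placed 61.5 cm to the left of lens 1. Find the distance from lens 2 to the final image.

99.4 cm

Lens 1: 1/d_i1 = 1/f₁ − 1/d_o1 = 1/(18.0) − 1/(61.5) = 0.03930, so d_i1 = 25.45 cm.
The intermediate image is 25.45 cm to the right of lens 1, which is 51.5 − (25.45) = 26.05 cm to the left of lens 2, so d_o2 = +26.05 cm.
Lens 2: 1/d_i2 = 1/f₂ − 1/d_o2 = 1/(35.3) − 1/(26.05) = -0.01006, so d_i2 = -99.4 cm.
The final image is virtual, 99.4 cm to the left of lens 2 (overall magnification ≈ -1.6).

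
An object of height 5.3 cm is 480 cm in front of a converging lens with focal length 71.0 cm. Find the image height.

0.920 cm

1/d_i = 1/f − 1/d_o = 1/(71.00) − 1/(480) = 0.01200, so d_i = 83.33 cm.
m = −d_i/d_o = -0.1736.
|h_i| = |m|·h_o = 0.1736 × 5.3 = 0.920 cm. The image is real, inverted and reduced, on the far side of the lens.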